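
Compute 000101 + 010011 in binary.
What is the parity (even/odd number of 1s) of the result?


000101 = 5
010011 = 19
Sum = 24 = 11000
1s count = 2

even parity (2 ones in 11000)


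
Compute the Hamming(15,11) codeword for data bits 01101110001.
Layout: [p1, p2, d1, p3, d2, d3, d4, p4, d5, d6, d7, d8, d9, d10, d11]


Parity bits: p1=0, p2=0, p3=1, p4=0

000111001110001


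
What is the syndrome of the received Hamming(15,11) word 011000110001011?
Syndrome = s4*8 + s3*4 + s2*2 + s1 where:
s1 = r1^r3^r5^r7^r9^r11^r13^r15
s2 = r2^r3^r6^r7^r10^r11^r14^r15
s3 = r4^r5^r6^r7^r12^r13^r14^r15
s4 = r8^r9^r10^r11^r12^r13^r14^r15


s1=1, s2=1, s3=0, s4=0

Syndrome = 3 (error at position 3)


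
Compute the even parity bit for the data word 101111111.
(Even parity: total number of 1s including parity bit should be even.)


Number of 1s in data: 8
Parity bit: 0

0


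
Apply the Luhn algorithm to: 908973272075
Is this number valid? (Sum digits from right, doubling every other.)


Luhn sum = 58
58 mod 10 = 8

Invalid (Luhn sum mod 10 = 8)


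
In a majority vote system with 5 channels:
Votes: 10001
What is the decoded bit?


Ones: 2 out of 5
Threshold: 3

0 (2/5 voted 1)


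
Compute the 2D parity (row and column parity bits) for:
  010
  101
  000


Row parities: 100
Column parities: 111

Row P: 100, Col P: 111, Corner: 1


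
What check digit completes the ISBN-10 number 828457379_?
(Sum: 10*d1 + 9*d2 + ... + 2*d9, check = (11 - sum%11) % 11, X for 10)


Weighted sum: 306
306 mod 11 = 9

Check digit: 2


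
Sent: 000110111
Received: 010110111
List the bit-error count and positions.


XOR: 010000000

1 error(s) at position(s): 1


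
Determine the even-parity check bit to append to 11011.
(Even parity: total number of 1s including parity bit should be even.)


Number of 1s in data: 4
Parity bit: 0

0


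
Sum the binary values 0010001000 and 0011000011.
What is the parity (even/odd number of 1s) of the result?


0010001000 = 136
0011000011 = 195
Sum = 331 = 101001011
1s count = 5

odd parity (5 ones in 101001011)


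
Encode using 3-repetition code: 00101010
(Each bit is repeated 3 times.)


Each bit -> 3 copies

000000111000111000111000


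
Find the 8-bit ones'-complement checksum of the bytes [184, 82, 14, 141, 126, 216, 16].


Sum = 779 mod 256 = 11
Complement = 244

244


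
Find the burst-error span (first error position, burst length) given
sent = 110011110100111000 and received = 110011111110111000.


XOR: 000000001010000000

Burst at position 8, length 3


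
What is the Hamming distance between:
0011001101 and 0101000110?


XOR: 0110001011
Count of 1s: 5

5


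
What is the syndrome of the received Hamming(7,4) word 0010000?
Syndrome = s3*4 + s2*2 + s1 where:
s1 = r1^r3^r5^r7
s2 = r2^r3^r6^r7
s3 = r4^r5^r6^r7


s1=1, s2=1, s3=0

Syndrome = 3 (error at position 3)


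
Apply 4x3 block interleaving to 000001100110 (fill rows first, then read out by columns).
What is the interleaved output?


Matrix:
  000
  001
  100
  110
Read columns: 001100010100

001100010100


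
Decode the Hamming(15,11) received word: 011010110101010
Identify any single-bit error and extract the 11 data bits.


Syndrome = 3: error at position 3

Data: 01010101010 (corrected bit 3)


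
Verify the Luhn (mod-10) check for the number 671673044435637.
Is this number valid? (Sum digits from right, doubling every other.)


Luhn sum = 71
71 mod 10 = 1

Invalid (Luhn sum mod 10 = 1)


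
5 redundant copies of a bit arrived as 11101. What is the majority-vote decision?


Ones: 4 out of 5
Threshold: 3

1 (4/5 voted 1)


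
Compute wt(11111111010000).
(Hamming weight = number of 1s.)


Counting 1s in 11111111010000

9


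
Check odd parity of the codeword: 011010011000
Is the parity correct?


Number of 1s: 5

Yes, parity is correct (5 ones)


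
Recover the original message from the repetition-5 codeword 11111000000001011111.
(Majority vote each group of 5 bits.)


Groups: 11111, 00000, 00010, 11111
Majority votes: 1001

1001


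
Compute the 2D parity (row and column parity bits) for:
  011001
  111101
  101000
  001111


Row parities: 1100
Column parities: 000011

Row P: 1100, Col P: 000011, Corner: 0


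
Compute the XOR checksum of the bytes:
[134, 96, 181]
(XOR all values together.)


XOR chain: 134 ^ 96 ^ 181 = 83

83


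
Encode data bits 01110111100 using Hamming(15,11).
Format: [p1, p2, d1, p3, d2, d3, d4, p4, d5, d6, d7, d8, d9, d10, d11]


Parity bits: p1=0, p2=0, p3=1, p4=0

000111100111100


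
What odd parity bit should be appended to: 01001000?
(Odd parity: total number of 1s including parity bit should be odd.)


Number of 1s in data: 2
Parity bit: 1

1


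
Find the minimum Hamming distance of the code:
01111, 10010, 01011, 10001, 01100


Comparing all pairs, minimum distance: 1
Can detect 0 errors, correct 0 errors

1


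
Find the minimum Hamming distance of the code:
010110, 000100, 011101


Comparing all pairs, minimum distance: 2
Can detect 1 errors, correct 0 errors

2


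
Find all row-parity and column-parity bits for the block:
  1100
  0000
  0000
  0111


Row parities: 0001
Column parities: 1011

Row P: 0001, Col P: 1011, Corner: 1


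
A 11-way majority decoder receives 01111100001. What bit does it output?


Ones: 6 out of 11
Threshold: 6

1 (6/11 voted 1)


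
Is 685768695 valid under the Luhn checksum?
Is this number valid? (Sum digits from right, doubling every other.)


Luhn sum = 56
56 mod 10 = 6

Invalid (Luhn sum mod 10 = 6)


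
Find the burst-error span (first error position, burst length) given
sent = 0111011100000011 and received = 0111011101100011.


XOR: 0000000001100000

Burst at position 9, length 2


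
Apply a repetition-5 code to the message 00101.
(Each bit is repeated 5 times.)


Each bit -> 5 copies

0000000000111110000011111


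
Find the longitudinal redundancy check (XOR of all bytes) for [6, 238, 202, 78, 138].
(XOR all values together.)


XOR chain: 6 ^ 238 ^ 202 ^ 78 ^ 138 = 230

230


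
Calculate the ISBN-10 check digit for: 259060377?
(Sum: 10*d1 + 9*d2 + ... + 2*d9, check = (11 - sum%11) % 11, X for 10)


Weighted sum: 220
220 mod 11 = 0

Check digit: 0


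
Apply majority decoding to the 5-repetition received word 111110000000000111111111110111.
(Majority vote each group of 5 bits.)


Groups: 11111, 00000, 00000, 11111, 11111, 10111
Majority votes: 100111

100111


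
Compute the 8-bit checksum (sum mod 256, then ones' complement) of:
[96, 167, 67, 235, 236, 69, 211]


Sum = 1081 mod 256 = 57
Complement = 198

198


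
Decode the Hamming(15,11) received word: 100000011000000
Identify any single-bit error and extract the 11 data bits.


Syndrome = 0: no error detected

Data: 00001000000 (no errors)


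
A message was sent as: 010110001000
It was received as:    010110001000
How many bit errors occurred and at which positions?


XOR: 000000000000

0 errors (received matches sent)


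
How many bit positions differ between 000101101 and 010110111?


XOR: 010011010
Count of 1s: 4

4


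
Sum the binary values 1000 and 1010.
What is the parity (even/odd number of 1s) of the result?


1000 = 8
1010 = 10
Sum = 18 = 10010
1s count = 2

even parity (2 ones in 10010)


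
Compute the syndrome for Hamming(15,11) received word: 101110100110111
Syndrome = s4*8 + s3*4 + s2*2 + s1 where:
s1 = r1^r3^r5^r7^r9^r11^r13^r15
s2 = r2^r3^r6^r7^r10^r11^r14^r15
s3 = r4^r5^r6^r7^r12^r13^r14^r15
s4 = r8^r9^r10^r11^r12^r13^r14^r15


s1=1, s2=0, s3=0, s4=1

Syndrome = 9 (error at position 9)


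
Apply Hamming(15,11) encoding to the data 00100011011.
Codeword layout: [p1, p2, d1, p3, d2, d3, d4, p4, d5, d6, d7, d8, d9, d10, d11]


Parity bits: p1=0, p2=0, p3=0, p4=0

000001000011011


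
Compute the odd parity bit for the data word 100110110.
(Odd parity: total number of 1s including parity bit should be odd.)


Number of 1s in data: 5
Parity bit: 0

0


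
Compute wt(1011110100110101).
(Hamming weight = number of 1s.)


Counting 1s in 1011110100110101

10


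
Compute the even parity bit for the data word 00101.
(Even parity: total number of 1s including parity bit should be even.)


Number of 1s in data: 2
Parity bit: 0

0


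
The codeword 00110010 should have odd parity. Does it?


Number of 1s: 3

Yes, parity is correct (3 ones)


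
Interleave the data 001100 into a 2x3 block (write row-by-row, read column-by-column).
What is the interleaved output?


Matrix:
  001
  100
Read columns: 010010

010010


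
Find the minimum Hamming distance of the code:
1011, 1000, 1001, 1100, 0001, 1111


Comparing all pairs, minimum distance: 1
Can detect 0 errors, correct 0 errors

1


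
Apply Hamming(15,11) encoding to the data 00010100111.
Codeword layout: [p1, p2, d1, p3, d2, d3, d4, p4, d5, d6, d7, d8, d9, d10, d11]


Parity bits: p1=1, p2=0, p3=0, p4=0

100000100100111


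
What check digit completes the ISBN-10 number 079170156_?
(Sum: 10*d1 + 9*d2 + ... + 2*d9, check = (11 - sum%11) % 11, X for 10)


Weighted sum: 215
215 mod 11 = 6

Check digit: 5


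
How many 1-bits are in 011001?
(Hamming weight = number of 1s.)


Counting 1s in 011001

3


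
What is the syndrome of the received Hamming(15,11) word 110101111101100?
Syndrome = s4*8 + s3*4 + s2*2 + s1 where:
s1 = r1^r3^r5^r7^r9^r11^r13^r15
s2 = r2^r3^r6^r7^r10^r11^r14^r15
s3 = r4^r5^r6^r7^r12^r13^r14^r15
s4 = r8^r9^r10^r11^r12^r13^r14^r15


s1=0, s2=0, s3=1, s4=1

Syndrome = 12 (error at position 12)


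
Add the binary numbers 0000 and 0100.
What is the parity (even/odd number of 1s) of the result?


0000 = 0
0100 = 4
Sum = 4 = 100
1s count = 1

odd parity (1 ones in 100)


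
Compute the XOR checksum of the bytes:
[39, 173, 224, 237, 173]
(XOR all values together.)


XOR chain: 39 ^ 173 ^ 224 ^ 237 ^ 173 = 42

42


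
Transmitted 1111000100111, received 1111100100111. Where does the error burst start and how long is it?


XOR: 0000100000000

Burst at position 4, length 1


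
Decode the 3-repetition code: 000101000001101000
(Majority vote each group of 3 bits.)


Groups: 000, 101, 000, 001, 101, 000
Majority votes: 010010

010010


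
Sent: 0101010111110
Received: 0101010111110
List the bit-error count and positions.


XOR: 0000000000000

0 errors (received matches sent)


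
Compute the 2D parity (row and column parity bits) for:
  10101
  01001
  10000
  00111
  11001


Row parities: 10111
Column parities: 10010

Row P: 10111, Col P: 10010, Corner: 0


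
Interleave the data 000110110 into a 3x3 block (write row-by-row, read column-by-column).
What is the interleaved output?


Matrix:
  000
  110
  110
Read columns: 011011000

011011000


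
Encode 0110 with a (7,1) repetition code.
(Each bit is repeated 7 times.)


Each bit -> 7 copies

0000000111111111111110000000


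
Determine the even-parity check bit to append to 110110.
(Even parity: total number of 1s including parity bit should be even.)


Number of 1s in data: 4
Parity bit: 0

0


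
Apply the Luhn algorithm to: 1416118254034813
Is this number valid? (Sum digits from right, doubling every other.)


Luhn sum = 55
55 mod 10 = 5

Invalid (Luhn sum mod 10 = 5)


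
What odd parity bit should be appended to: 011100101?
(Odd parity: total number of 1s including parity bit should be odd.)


Number of 1s in data: 5
Parity bit: 0

0


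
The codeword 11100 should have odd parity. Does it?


Number of 1s: 3

Yes, parity is correct (3 ones)


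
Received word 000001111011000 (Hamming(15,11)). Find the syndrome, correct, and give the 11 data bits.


Syndrome = 7: error at position 7

Data: 00101011000 (corrected bit 7)


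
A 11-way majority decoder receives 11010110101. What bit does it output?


Ones: 7 out of 11
Threshold: 6

1 (7/11 voted 1)


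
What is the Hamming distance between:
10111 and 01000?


XOR: 11111
Count of 1s: 5

5


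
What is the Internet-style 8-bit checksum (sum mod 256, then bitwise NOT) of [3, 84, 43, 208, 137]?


Sum = 475 mod 256 = 219
Complement = 36

36


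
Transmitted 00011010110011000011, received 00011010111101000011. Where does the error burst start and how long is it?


XOR: 00000000001110000000

Burst at position 10, length 3


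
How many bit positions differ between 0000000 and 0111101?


XOR: 0111101
Count of 1s: 5

5


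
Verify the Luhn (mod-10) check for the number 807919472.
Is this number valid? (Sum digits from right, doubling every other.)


Luhn sum = 45
45 mod 10 = 5

Invalid (Luhn sum mod 10 = 5)


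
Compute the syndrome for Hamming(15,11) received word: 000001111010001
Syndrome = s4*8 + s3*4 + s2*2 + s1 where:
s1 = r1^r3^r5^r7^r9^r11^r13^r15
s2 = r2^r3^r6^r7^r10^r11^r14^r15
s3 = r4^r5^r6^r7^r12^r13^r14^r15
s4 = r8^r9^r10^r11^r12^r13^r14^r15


s1=0, s2=0, s3=1, s4=0

Syndrome = 4 (error at position 4)


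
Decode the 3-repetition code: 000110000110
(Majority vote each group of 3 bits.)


Groups: 000, 110, 000, 110
Majority votes: 0101

0101


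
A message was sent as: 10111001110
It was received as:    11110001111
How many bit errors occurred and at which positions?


XOR: 01001000001

3 error(s) at position(s): 1, 4, 10


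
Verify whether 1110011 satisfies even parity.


Number of 1s: 5

No, parity error (5 ones)


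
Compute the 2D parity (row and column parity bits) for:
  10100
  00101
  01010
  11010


Row parities: 0001
Column parities: 00001

Row P: 0001, Col P: 00001, Corner: 1


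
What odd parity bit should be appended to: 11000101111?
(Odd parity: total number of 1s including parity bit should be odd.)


Number of 1s in data: 7
Parity bit: 0

0


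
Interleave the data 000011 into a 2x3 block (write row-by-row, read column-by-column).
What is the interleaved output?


Matrix:
  000
  011
Read columns: 000101

000101


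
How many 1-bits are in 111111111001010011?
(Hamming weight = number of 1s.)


Counting 1s in 111111111001010011

13


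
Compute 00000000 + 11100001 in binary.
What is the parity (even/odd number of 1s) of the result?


00000000 = 0
11100001 = 225
Sum = 225 = 11100001
1s count = 4

even parity (4 ones in 11100001)


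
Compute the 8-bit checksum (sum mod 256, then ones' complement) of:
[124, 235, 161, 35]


Sum = 555 mod 256 = 43
Complement = 212

212


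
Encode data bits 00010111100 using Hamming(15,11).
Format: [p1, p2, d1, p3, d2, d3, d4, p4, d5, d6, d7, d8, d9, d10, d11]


Parity bits: p1=1, p2=1, p3=1, p4=0

110100100111100


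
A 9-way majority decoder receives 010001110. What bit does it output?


Ones: 4 out of 9
Threshold: 5

0 (4/9 voted 1)


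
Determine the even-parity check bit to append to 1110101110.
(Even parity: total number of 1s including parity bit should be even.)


Number of 1s in data: 7
Parity bit: 1

1


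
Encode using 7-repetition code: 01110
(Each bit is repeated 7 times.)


Each bit -> 7 copies

00000001111111111111111111110000000


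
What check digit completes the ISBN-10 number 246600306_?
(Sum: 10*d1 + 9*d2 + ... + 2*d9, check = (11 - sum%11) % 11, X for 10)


Weighted sum: 170
170 mod 11 = 5

Check digit: 6


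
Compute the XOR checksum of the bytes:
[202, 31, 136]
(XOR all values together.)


XOR chain: 202 ^ 31 ^ 136 = 93

93


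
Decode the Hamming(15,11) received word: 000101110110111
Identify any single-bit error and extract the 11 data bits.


Syndrome = 0: no error detected

Data: 00110110111 (no errors)


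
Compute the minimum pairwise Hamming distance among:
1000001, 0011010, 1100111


Comparing all pairs, minimum distance: 3
Can detect 2 errors, correct 1 errors

3


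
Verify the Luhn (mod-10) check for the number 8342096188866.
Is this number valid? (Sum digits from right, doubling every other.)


Luhn sum = 71
71 mod 10 = 1

Invalid (Luhn sum mod 10 = 1)


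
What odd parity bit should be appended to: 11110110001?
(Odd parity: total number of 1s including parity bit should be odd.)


Number of 1s in data: 7
Parity bit: 0

0


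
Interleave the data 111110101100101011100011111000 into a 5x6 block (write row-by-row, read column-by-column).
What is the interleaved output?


Matrix:
  111110
  101100
  101011
  100011
  111000
Read columns: 111111000111101110001011000110

111111000111101110001011000110


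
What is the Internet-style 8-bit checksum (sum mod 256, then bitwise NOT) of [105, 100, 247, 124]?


Sum = 576 mod 256 = 64
Complement = 191

191


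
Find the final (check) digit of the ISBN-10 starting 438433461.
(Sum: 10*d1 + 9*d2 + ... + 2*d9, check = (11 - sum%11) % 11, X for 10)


Weighted sum: 228
228 mod 11 = 8

Check digit: 3


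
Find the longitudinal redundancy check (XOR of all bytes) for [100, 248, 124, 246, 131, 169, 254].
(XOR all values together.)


XOR chain: 100 ^ 248 ^ 124 ^ 246 ^ 131 ^ 169 ^ 254 = 194

194


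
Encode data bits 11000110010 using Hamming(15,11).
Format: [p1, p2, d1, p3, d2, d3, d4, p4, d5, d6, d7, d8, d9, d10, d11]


Parity bits: p1=1, p2=0, p3=0, p4=1

101010010110010


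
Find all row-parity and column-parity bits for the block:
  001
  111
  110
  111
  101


Row parities: 11010
Column parities: 010

Row P: 11010, Col P: 010, Corner: 1


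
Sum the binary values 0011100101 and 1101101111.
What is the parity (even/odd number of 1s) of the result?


0011100101 = 229
1101101111 = 879
Sum = 1108 = 10001010100
1s count = 4

even parity (4 ones in 10001010100)


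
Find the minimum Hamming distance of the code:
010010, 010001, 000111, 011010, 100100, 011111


Comparing all pairs, minimum distance: 1
Can detect 0 errors, correct 0 errors

1


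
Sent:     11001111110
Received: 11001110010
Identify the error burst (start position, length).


XOR: 00000001100

Burst at position 7, length 2


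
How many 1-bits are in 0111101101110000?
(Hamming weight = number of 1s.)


Counting 1s in 0111101101110000

9


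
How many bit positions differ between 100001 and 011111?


XOR: 111110
Count of 1s: 5

5


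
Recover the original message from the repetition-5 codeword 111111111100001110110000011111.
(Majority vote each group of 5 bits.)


Groups: 11111, 11111, 00001, 11011, 00000, 11111
Majority votes: 110101

110101


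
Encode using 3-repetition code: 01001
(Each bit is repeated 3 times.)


Each bit -> 3 copies

000111000000111


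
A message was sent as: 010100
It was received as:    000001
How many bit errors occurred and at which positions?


XOR: 010101

3 error(s) at position(s): 1, 3, 5


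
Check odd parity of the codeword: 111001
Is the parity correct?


Number of 1s: 4

No, parity error (4 ones)


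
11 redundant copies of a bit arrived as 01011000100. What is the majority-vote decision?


Ones: 4 out of 11
Threshold: 6

0 (4/11 voted 1)


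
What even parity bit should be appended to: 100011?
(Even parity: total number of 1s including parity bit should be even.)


Number of 1s in data: 3
Parity bit: 1

1


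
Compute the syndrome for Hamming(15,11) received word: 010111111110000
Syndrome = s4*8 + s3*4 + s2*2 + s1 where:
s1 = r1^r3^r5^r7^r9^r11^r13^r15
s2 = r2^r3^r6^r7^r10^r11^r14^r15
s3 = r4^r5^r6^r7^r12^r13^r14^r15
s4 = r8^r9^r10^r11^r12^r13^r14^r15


s1=0, s2=1, s3=0, s4=0

Syndrome = 2 (error at position 2)


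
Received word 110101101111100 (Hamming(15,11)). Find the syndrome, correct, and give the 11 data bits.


Syndrome = 15: error at position 15

Data: 00111111101 (corrected bit 15)


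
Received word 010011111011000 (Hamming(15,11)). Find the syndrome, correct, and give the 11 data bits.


Syndrome = 0: no error detected

Data: 01111011000 (no errors)


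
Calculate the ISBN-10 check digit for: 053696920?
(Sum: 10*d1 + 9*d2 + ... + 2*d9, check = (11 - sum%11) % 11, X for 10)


Weighted sum: 237
237 mod 11 = 6

Check digit: 5


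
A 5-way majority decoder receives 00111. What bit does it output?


Ones: 3 out of 5
Threshold: 3

1 (3/5 voted 1)


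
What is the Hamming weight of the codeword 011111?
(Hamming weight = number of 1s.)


Counting 1s in 011111

5


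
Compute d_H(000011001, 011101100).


XOR: 011110101
Count of 1s: 6

6


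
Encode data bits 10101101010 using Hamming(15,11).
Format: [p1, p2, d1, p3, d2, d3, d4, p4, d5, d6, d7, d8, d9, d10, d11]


Parity bits: p1=0, p2=0, p3=1, p4=0

001101001101010


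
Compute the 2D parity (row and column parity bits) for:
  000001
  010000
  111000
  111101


Row parities: 1111
Column parities: 010100

Row P: 1111, Col P: 010100, Corner: 0


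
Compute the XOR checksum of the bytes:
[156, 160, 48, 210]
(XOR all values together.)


XOR chain: 156 ^ 160 ^ 48 ^ 210 = 222

222


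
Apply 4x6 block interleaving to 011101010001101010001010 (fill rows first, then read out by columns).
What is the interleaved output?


Matrix:
  011101
  010001
  101010
  001010
Read columns: 001011001011100000111100

001011001011100000111100


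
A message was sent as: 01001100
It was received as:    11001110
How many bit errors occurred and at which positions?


XOR: 10000010

2 error(s) at position(s): 0, 6


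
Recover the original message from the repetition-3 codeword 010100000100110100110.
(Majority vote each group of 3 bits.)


Groups: 010, 100, 000, 100, 110, 100, 110
Majority votes: 0000101

0000101


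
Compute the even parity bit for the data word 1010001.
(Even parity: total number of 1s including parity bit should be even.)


Number of 1s in data: 3
Parity bit: 1

1


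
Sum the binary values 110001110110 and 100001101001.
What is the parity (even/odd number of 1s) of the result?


110001110110 = 3190
100001101001 = 2153
Sum = 5343 = 1010011011111
1s count = 9

odd parity (9 ones in 1010011011111)


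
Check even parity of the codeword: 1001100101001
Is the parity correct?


Number of 1s: 6

Yes, parity is correct (6 ones)


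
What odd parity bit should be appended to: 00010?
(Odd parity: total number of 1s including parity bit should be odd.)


Number of 1s in data: 1
Parity bit: 0

0


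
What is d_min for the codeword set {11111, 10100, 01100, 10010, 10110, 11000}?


Comparing all pairs, minimum distance: 1
Can detect 0 errors, correct 0 errors

1


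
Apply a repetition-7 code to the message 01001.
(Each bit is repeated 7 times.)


Each bit -> 7 copies

00000001111111000000000000001111111


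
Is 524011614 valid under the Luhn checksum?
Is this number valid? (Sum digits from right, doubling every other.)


Luhn sum = 28
28 mod 10 = 8

Invalid (Luhn sum mod 10 = 8)


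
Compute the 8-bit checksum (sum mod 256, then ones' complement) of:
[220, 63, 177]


Sum = 460 mod 256 = 204
Complement = 51

51


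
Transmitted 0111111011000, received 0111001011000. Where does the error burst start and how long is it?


XOR: 0000110000000

Burst at position 4, length 2


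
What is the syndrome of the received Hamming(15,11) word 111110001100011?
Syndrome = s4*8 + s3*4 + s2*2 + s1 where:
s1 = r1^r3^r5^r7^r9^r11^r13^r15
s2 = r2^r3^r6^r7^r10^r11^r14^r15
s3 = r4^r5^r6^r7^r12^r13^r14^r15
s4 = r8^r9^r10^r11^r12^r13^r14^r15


s1=1, s2=1, s3=0, s4=0

Syndrome = 3 (error at position 3)


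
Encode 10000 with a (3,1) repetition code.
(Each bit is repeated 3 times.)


Each bit -> 3 copies

111000000000000


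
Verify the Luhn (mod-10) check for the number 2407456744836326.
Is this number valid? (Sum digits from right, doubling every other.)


Luhn sum = 76
76 mod 10 = 6

Invalid (Luhn sum mod 10 = 6)


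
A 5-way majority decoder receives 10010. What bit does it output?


Ones: 2 out of 5
Threshold: 3

0 (2/5 voted 1)


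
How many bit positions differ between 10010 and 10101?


XOR: 00111
Count of 1s: 3

3


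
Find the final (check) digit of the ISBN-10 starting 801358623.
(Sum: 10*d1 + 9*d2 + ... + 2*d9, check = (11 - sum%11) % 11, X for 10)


Weighted sum: 215
215 mod 11 = 6

Check digit: 5


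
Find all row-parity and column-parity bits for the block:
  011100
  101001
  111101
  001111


Row parities: 1110
Column parities: 000111

Row P: 1110, Col P: 000111, Corner: 1


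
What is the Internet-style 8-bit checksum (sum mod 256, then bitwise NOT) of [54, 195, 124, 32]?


Sum = 405 mod 256 = 149
Complement = 106

106


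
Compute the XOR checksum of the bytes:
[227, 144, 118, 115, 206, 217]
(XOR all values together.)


XOR chain: 227 ^ 144 ^ 118 ^ 115 ^ 206 ^ 217 = 97

97


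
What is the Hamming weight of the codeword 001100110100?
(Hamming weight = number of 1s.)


Counting 1s in 001100110100

5


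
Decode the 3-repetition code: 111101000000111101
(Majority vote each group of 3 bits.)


Groups: 111, 101, 000, 000, 111, 101
Majority votes: 110011

110011


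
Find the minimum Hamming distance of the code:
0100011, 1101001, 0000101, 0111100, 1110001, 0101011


Comparing all pairs, minimum distance: 1
Can detect 0 errors, correct 0 errors

1


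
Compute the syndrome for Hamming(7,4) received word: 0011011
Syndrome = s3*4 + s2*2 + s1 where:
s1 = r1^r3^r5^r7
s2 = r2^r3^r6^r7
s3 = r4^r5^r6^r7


s1=0, s2=1, s3=1

Syndrome = 6 (error at position 6)


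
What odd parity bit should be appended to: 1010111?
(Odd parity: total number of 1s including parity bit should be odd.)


Number of 1s in data: 5
Parity bit: 0

0


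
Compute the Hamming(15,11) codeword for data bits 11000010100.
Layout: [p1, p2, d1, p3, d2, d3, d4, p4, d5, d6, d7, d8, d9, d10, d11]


Parity bits: p1=0, p2=0, p3=0, p4=0

001010000010100


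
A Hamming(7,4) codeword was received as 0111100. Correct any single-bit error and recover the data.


Syndrome = 0: no error detected

Data: 1100 (no errors)


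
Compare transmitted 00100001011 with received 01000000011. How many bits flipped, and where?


XOR: 01100001000

3 error(s) at position(s): 1, 2, 7


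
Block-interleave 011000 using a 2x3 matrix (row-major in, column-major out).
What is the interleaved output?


Matrix:
  011
  000
Read columns: 001010

001010


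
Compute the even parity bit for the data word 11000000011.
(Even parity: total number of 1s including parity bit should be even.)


Number of 1s in data: 4
Parity bit: 0

0


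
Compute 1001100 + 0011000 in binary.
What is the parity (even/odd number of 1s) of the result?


1001100 = 76
0011000 = 24
Sum = 100 = 1100100
1s count = 3

odd parity (3 ones in 1100100)


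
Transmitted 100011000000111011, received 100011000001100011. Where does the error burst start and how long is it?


XOR: 000000000001011000

Burst at position 11, length 4


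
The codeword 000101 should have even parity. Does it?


Number of 1s: 2

Yes, parity is correct (2 ones)


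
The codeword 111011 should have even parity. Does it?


Number of 1s: 5

No, parity error (5 ones)


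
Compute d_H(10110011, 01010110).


XOR: 11100101
Count of 1s: 5

5


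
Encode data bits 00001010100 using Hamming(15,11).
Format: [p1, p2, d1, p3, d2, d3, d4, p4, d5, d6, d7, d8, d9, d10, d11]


Parity bits: p1=1, p2=1, p3=1, p4=1

110100011010100


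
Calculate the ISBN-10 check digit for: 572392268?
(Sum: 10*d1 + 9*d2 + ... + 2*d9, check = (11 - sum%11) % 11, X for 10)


Weighted sum: 256
256 mod 11 = 3

Check digit: 8


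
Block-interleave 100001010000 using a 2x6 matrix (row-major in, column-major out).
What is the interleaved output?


Matrix:
  100001
  010000
Read columns: 100100000010

100100000010


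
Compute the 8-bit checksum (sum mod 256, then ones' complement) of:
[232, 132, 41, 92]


Sum = 497 mod 256 = 241
Complement = 14

14


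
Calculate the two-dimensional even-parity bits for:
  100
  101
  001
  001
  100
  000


Row parities: 101110
Column parities: 101

Row P: 101110, Col P: 101, Corner: 0


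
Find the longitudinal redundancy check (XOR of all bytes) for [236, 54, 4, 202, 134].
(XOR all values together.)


XOR chain: 236 ^ 54 ^ 4 ^ 202 ^ 134 = 146

146


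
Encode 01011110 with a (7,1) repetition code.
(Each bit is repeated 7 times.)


Each bit -> 7 copies

00000001111111000000011111111111111111111111111110000000


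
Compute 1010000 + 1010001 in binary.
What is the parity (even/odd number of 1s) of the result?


1010000 = 80
1010001 = 81
Sum = 161 = 10100001
1s count = 3

odd parity (3 ones in 10100001)


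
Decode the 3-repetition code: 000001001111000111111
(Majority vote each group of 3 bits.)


Groups: 000, 001, 001, 111, 000, 111, 111
Majority votes: 0001011

0001011


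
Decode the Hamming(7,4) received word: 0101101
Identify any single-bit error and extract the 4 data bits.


Syndrome = 4: error at position 4

Data: 0101 (corrected bit 4)


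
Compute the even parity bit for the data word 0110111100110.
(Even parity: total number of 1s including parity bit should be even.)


Number of 1s in data: 8
Parity bit: 0

0


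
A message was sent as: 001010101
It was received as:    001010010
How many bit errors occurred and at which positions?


XOR: 000000111

3 error(s) at position(s): 6, 7, 8


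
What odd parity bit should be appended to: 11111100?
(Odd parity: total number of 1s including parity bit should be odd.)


Number of 1s in data: 6
Parity bit: 1

1


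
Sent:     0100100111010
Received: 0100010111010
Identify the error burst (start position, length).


XOR: 0000110000000

Burst at position 4, length 2


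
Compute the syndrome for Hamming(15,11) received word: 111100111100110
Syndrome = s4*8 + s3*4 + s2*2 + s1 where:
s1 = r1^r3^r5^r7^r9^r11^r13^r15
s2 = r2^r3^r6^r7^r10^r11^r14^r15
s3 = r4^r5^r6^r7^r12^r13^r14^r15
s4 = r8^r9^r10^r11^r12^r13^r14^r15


s1=1, s2=1, s3=0, s4=1

Syndrome = 11 (error at position 11)


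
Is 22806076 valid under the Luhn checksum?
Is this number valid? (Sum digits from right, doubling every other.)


Luhn sum = 27
27 mod 10 = 7

Invalid (Luhn sum mod 10 = 7)


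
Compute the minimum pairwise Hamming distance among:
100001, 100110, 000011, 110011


Comparing all pairs, minimum distance: 2
Can detect 1 errors, correct 0 errors

2


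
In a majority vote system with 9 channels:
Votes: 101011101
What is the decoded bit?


Ones: 6 out of 9
Threshold: 5

1 (6/9 voted 1)


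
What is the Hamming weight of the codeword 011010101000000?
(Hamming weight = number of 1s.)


Counting 1s in 011010101000000

5


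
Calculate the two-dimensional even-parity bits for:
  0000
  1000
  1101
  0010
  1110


Row parities: 01111
Column parities: 1001

Row P: 01111, Col P: 1001, Corner: 0


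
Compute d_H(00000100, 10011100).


XOR: 10011000
Count of 1s: 3

3


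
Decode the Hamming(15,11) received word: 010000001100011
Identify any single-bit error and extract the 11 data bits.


Syndrome = 0: no error detected

Data: 00001100011 (no errors)


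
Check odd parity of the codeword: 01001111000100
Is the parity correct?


Number of 1s: 6

No, parity error (6 ones)


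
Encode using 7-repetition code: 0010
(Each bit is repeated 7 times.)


Each bit -> 7 copies

0000000000000011111110000000


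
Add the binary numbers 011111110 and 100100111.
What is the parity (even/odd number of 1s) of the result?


011111110 = 254
100100111 = 295
Sum = 549 = 1000100101
1s count = 4

even parity (4 ones in 1000100101)


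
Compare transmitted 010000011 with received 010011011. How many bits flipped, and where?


XOR: 000011000

2 error(s) at position(s): 4, 5


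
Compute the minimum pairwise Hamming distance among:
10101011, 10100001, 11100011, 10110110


Comparing all pairs, minimum distance: 2
Can detect 1 errors, correct 0 errors

2


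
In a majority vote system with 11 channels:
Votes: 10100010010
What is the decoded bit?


Ones: 4 out of 11
Threshold: 6

0 (4/11 voted 1)


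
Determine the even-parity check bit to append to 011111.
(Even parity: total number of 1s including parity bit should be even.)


Number of 1s in data: 5
Parity bit: 1

1


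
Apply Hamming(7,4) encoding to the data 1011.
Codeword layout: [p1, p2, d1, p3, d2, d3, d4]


Parity bits: p1=0, p2=1, p3=0

0110011


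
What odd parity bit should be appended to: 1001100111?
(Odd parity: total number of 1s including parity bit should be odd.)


Number of 1s in data: 6
Parity bit: 1

1


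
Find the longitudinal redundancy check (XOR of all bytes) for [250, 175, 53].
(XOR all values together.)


XOR chain: 250 ^ 175 ^ 53 = 96

96


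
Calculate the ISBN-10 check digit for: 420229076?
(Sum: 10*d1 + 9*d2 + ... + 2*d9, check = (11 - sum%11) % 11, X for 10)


Weighted sum: 162
162 mod 11 = 8

Check digit: 3


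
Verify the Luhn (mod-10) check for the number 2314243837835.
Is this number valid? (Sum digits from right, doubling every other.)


Luhn sum = 64
64 mod 10 = 4

Invalid (Luhn sum mod 10 = 4)


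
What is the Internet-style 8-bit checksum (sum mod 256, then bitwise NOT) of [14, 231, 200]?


Sum = 445 mod 256 = 189
Complement = 66

66


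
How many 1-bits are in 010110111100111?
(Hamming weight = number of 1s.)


Counting 1s in 010110111100111

10


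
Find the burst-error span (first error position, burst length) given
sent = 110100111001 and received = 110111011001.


XOR: 000011100000

Burst at position 4, length 3


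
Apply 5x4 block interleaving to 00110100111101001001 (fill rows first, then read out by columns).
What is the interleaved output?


Matrix:
  0011
  0100
  1111
  0100
  1001
Read columns: 00101011101010010101

00101011101010010101


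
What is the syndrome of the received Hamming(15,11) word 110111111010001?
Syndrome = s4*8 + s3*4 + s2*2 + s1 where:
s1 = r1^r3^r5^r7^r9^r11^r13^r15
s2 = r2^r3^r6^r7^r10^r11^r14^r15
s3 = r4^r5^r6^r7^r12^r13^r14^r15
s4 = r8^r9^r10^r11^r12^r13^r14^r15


s1=0, s2=1, s3=1, s4=0

Syndrome = 6 (error at position 6)


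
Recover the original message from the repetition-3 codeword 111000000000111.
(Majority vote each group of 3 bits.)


Groups: 111, 000, 000, 000, 111
Majority votes: 10001

10001


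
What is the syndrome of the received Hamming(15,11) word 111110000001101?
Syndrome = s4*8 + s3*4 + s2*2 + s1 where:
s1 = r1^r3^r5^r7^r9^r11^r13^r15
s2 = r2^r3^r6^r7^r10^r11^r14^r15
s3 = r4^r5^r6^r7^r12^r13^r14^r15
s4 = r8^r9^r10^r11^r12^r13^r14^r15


s1=1, s2=1, s3=1, s4=1

Syndrome = 15 (error at position 15)


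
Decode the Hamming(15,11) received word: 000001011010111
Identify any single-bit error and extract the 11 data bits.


Syndrome = 0: no error detected

Data: 00101010111 (no errors)


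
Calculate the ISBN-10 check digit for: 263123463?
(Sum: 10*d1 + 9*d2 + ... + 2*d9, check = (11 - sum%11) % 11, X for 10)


Weighted sum: 172
172 mod 11 = 7

Check digit: 4


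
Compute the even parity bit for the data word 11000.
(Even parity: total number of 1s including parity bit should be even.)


Number of 1s in data: 2
Parity bit: 0

0


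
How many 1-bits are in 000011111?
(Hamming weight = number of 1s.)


Counting 1s in 000011111

5


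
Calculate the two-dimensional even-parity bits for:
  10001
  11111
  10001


Row parities: 010
Column parities: 11111

Row P: 010, Col P: 11111, Corner: 1


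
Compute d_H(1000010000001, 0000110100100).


XOR: 1000100100101
Count of 1s: 5

5


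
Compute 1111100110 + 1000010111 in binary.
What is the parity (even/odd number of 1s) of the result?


1111100110 = 998
1000010111 = 535
Sum = 1533 = 10111111101
1s count = 9

odd parity (9 ones in 10111111101)


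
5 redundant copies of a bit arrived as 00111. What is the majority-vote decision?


Ones: 3 out of 5
Threshold: 3

1 (3/5 voted 1)


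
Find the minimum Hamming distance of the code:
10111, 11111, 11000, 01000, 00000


Comparing all pairs, minimum distance: 1
Can detect 0 errors, correct 0 errors

1


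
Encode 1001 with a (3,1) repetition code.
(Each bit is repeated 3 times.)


Each bit -> 3 copies

111000000111


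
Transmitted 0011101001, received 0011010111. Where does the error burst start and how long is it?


XOR: 0000111110

Burst at position 4, length 5


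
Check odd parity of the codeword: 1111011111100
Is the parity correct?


Number of 1s: 10

No, parity error (10 ones)


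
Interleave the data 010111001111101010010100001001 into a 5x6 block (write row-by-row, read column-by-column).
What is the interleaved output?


Matrix:
  010111
  001111
  101010
  010100
  001001
Read columns: 001001001001101110101110011001

001001001001101110101110011001


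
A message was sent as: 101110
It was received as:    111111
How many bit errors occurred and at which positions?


XOR: 010001

2 error(s) at position(s): 1, 5


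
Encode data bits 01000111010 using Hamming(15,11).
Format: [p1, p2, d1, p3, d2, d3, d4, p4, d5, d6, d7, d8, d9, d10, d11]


Parity bits: p1=0, p2=1, p3=1, p4=0

010110000111010


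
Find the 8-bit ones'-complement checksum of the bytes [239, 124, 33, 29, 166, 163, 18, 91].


Sum = 863 mod 256 = 95
Complement = 160

160


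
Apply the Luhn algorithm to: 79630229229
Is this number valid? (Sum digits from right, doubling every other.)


Luhn sum = 58
58 mod 10 = 8

Invalid (Luhn sum mod 10 = 8)


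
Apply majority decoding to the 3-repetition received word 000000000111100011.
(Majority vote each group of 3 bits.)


Groups: 000, 000, 000, 111, 100, 011
Majority votes: 000101

000101


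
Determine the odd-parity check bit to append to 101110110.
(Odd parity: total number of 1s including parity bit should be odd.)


Number of 1s in data: 6
Parity bit: 1

1


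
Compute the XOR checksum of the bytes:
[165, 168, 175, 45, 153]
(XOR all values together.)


XOR chain: 165 ^ 168 ^ 175 ^ 45 ^ 153 = 22

22


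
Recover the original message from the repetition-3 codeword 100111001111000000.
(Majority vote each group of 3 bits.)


Groups: 100, 111, 001, 111, 000, 000
Majority votes: 010100

010100


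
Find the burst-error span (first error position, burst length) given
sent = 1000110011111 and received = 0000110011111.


XOR: 1000000000000

Burst at position 0, length 1


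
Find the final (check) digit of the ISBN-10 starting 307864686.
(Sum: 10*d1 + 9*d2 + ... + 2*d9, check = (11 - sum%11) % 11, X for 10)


Weighted sum: 258
258 mod 11 = 5

Check digit: 6


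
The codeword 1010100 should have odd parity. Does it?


Number of 1s: 3

Yes, parity is correct (3 ones)


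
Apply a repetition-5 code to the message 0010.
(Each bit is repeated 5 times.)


Each bit -> 5 copies

00000000001111100000


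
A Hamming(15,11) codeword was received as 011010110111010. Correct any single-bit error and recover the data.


Syndrome = 8: error at position 8

Data: 11010111010 (corrected bit 8)


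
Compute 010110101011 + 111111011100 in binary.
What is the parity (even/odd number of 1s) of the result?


010110101011 = 1451
111111011100 = 4060
Sum = 5511 = 1010110000111
1s count = 7

odd parity (7 ones in 1010110000111)


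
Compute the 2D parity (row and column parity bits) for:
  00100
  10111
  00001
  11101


Row parities: 1010
Column parities: 01111

Row P: 1010, Col P: 01111, Corner: 0
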